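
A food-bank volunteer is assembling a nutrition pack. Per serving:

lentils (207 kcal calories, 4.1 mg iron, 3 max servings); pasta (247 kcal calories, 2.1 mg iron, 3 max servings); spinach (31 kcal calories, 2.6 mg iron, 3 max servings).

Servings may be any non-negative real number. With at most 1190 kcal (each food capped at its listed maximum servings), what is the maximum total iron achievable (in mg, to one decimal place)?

24.1 mg

Iron per kcal: spinach 0.08387, lentils 0.01981, pasta 0.008502.
Take 3 servings of spinach: uses 93 kcal, +7.8 mg iron (running total 7.8 mg).
Take 3 servings of lentils: uses 621 kcal, +12.3 mg iron (running total 20.1 mg).
Take 1.927 servings of pasta: uses 476 kcal, +4.0 mg iron (running total 24.1 mg).
Filling greedily by iron-per-kcal is optimal for one linear limit, giving 24.1 mg.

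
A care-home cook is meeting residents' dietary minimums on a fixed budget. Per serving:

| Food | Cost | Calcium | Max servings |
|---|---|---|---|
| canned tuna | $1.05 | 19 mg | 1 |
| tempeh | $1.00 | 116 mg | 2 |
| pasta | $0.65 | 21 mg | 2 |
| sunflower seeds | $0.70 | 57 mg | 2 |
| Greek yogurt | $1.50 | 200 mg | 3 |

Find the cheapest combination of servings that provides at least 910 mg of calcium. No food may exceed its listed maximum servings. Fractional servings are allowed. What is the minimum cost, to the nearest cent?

Cost per mg of calcium: Greek yogurt $0.0075, tempeh $0.0086, sunflower seeds $0.0123, pasta $0.0310, canned tuna $0.0553.
Take 3 servings of Greek yogurt: +600.0 mg calcium for $4.50 (total $4.50, still need 310.0 mg).
Take 2 servings of tempeh: +232.0 mg calcium for $2.00 (total $6.50, still need 78.0 mg).
Take 1.368 servings of sunflower seeds: +78.0 mg calcium for $0.96 (total $7.46, still need 0.0 mg).
Filling from the cheapest source first is optimal under one linear minimum: $7.46.

$7.46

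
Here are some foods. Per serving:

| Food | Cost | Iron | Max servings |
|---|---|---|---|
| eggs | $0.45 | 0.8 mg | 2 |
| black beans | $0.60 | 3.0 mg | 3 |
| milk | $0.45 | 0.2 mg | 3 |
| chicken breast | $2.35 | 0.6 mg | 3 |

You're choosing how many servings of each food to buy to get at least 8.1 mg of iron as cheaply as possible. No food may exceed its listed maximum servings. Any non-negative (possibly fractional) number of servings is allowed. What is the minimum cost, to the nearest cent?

Cost per mg of iron: black beans $0.2000, eggs $0.5625, milk $2.2500, chicken breast $3.9167.
Take 2.7 servings of black beans: +8.1 mg iron for $1.62 (total $1.62, still need 0.0 mg).
Greedy by cheapest-per-mg is optimal for a single linear constraint, so the minimum cost is $1.62.

$1.62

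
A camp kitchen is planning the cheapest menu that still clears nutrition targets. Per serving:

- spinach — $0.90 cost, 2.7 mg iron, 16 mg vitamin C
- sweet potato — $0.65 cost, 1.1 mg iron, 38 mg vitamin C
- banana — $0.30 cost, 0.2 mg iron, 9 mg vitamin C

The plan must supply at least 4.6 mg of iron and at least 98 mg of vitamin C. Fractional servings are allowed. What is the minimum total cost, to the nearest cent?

The cheapest plan sits at a corner of the feasible region — with two constraints it uses at most two foods.
spinach only: max(4.6/2.7, 98/16) = 6.125 servings → $5.51.
sweet potato only: max(4.6/1.1, 98/38) = 4.182 servings → $2.72.
banana only: max(4.6/0.2, 98/9) = 23 servings → $6.90.
spinach + sweet potato with both tight: 0.7882 servings and 2.247 servings → $2.17.
spinach + banana with both tight: 1.033 servings and 9.052 servings → $3.65.
sweet potato + banana: intersection lies outside the first quadrant.
Cheapest feasible corner: $2.17.

$2.17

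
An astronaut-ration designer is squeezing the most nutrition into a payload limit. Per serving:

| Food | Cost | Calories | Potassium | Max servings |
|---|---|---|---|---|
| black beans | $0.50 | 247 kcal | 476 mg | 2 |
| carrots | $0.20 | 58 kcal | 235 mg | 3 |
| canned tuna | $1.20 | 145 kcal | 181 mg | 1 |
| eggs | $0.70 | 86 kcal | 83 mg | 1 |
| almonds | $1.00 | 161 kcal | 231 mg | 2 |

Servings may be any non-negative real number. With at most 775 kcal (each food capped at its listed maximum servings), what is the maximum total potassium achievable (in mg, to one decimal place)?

Potassium per kcal: carrots 4.052, black beans 1.927, almonds 1.435, canned tuna 1.248, eggs 0.9651.
Take 3 servings of carrots: uses 174 kcal, +705.0 mg potassium (running total 705.0 mg).
Take 2 servings of black beans: uses 494 kcal, +952.0 mg potassium (running total 1657.0 mg).
Take 0.6646 servings of almonds: uses 107 kcal, +153.5 mg potassium (running total 1810.5 mg).
Greedy by best ratio exhausts the calories allowance optimally: 1810.5 mg.

1810.5 mg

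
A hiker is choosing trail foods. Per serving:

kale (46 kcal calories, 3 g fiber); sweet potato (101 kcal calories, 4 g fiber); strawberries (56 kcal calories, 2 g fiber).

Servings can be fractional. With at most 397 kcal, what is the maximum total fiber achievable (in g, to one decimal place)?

25.9 g

Fiber per kcal: kale 0.06522, sweet potato 0.0396, strawberries 0.03571.
With no serving limits, spend the whole calories allowance on kale: 397 kcal / 46 kcal × 3 g = 25.9 g.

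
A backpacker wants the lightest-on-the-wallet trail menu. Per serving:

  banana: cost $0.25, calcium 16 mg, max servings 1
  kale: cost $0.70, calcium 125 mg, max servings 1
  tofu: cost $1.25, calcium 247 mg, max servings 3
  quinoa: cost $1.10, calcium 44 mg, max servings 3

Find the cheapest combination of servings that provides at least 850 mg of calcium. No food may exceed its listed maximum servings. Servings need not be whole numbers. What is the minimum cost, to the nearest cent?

Cost per mg of calcium: tofu $0.0051, kale $0.0056, banana $0.0156, quinoa $0.0250.
Take 3 servings of tofu: +741.0 mg calcium for $3.75 (total $3.75, still need 109.0 mg).
Take 0.872 servings of kale: +109.0 mg calcium for $0.61 (total $4.36, still need 0.0 mg).
Filling from the cheapest source first is optimal under one linear minimum: $4.36.

$4.36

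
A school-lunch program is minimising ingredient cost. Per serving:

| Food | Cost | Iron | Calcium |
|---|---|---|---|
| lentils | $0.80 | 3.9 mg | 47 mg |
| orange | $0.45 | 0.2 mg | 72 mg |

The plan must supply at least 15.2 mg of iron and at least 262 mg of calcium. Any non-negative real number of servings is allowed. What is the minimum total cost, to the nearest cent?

$3.58

lentils only: max(15.2/3.9, 262/47) = 5.574 servings → $4.46.
orange only: max(15.2/0.2, 262/72) = 76 servings → $34.20.
lentils + orange with both tight: 3.839 servings and 1.133 servings → $3.58.
Cheapest feasible corner: $3.58.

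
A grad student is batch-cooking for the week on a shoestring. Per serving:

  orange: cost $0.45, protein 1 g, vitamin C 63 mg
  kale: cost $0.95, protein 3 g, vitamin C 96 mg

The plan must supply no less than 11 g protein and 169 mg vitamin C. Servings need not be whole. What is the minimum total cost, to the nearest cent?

At the optimum either one food covers both requirements or two foods hit both targets exactly; no other combination can be cheaper.
orange only: max(11/1, 169/63) = 11 servings → $4.95.
kale only: max(11/3, 169/96) = 3.667 servings → $3.48.
orange + kale: intersection lies outside the first quadrant.
So the least-cost plan costs $3.48.

$3.48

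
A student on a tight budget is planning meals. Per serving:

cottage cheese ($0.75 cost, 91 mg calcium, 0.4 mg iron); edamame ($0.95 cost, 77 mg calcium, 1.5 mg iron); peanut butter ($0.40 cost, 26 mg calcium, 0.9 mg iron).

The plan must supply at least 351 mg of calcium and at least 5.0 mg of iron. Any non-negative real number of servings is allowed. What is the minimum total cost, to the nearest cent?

A basic optimal solution has at most two foods positive. Try each food alone and each pair with both targets met exactly.
cottage cheese only: max(351/91, 5.0/0.4) = 12.5 servings → $9.38.
edamame only: max(351/77, 5.0/1.5) = 4.558 servings → $4.33.
peanut butter only: max(351/26, 5.0/0.9) = 13.5 servings → $5.40.
cottage cheese + edamame with both tight: 1.339 servings and 2.976 servings → $3.83.
cottage cheese + peanut butter with both tight: 2.6 servings and 4.4 servings → $3.71.
edamame + peanut butter: the both-tight solution has a negative serving — not a feasible corner.
Cheapest feasible corner: $3.71.

$3.71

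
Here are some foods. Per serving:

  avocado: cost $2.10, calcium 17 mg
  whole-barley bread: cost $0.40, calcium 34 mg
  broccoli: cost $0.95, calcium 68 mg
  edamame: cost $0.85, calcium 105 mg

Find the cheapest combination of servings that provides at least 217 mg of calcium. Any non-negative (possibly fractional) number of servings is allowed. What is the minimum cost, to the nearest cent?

$1.76

Cost per mg of calcium: edamame $0.0081, whole-barley bread $0.0118, broccoli $0.0140, avocado $0.1235.
With no serving limits, use only edamame: 217 mg / 105 mg = 2.067 servings × $0.85 = $1.76.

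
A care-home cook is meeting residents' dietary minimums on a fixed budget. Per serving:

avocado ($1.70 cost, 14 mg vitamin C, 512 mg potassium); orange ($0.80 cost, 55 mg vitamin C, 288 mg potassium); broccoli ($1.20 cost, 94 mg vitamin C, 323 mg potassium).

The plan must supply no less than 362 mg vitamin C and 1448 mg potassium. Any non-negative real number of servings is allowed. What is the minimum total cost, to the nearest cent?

$4.82

avocado only: max(362/14, 1448/512) = 25.86 servings → $43.96.
orange only: max(362/55, 1448/288) = 6.582 servings → $5.27.
broccoli only: max(362/94, 1448/323) = 4.483 servings → $5.38.
avocado + orange: the both-tight solution has a negative serving — not a feasible corner.
avocado + broccoli with both tight: 0.44 servings and 3.786 servings → $5.29.
orange + broccoli with both tight: 2.061 servings and 2.645 servings → $4.82.
So the least-cost plan costs $4.82.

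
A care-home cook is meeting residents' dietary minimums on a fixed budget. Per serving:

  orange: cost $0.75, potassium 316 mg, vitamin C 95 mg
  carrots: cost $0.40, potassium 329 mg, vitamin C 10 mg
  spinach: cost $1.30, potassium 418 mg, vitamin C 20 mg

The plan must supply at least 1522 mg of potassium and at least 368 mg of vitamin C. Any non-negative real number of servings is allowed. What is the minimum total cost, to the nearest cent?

$3.23

orange only: max(1522/316, 368/95) = 4.816 servings → $3.61.
carrots only: max(1522/329, 368/10) = 36.8 servings → $14.72.
spinach only: max(1522/418, 368/20) = 18.4 servings → $23.92.
orange + carrots with both tight: 3.768 servings and 1.007 servings → $3.23.
orange + spinach with both tight: 3.695 servings and 0.8476 servings → $3.87.
carrots + spinach with both targets exact would need a negative amount; discard.
The minimum over all feasible corners is $3.23.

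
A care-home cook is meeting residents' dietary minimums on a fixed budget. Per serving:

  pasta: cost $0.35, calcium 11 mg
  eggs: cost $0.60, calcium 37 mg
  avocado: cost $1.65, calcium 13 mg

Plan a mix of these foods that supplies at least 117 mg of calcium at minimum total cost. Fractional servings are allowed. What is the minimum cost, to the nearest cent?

$1.90

Cost per mg of calcium: eggs $0.0162, pasta $0.0318, avocado $0.1269.
With no serving limits, use only eggs: 117 mg / 37 mg = 3.162 servings × $0.60 = $1.90.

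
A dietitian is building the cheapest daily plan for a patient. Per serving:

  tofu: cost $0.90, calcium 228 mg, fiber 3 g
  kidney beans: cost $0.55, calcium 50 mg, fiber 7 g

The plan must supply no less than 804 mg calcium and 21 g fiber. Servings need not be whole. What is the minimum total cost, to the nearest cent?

At the optimum either one food covers both requirements or two foods hit both targets exactly; no other combination can be cheaper.
tofu only: max(804/228, 21/3) = 7 servings → $6.30.
kidney beans only: max(804/50, 21/7) = 16.08 servings → $8.84.
tofu + kidney beans with both tight: 3.166 servings and 1.643 servings → $3.75.
So the least-cost plan costs $3.75.

$3.75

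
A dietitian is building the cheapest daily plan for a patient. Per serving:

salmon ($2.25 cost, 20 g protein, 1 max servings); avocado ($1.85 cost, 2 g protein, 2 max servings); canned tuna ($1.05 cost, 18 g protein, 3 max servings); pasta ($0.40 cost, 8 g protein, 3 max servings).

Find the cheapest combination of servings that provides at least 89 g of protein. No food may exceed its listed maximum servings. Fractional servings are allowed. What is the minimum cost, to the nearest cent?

$5.59

Cost per g of protein: pasta $0.0500, canned tuna $0.0583, salmon $0.1125, avocado $0.9250.
Take 3 servings of pasta: +24.0 g protein for $1.20 (total $1.20, still need 65.0 g).
Take 3 servings of canned tuna: +54.0 g protein for $3.15 (total $4.35, still need 11.0 g).
Take 0.55 servings of salmon: +11.0 g protein for $1.24 (total $5.59, still need 0.0 g).
Filling from the cheapest source first is optimal under one linear minimum: $5.59.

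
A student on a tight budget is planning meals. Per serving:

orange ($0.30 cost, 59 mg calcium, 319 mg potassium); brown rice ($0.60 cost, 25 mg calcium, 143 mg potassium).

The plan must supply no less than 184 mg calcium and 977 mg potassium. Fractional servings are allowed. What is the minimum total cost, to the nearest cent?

Two binding constraints pin down two serving amounts, so the optimal mix uses at most two foods. The candidates are each food alone (scaled to the tighter of calcium/potassium) and each pair with both constraints tight.
orange only: max(184/59, 977/319) = 3.119 servings → $0.94.
brown rice only: max(184/25, 977/143) = 7.36 servings → $4.42.
orange + brown rice with both targets exact would need a negative amount; discard.
So the least-cost plan costs $0.94.

$0.94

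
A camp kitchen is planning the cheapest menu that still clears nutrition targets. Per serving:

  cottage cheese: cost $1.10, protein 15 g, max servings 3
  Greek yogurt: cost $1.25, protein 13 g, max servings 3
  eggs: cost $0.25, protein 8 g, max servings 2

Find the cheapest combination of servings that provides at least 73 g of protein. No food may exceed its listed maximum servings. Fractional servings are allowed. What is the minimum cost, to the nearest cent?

$4.95

Cost per g of protein: eggs $0.0312, cottage cheese $0.0733, Greek yogurt $0.0962.
Take 2 servings of eggs: +16.0 g protein for $0.50 (total $0.50, still need 57.0 g).
Take 3 servings of cottage cheese: +45.0 g protein for $3.30 (total $3.80, still need 12.0 g).
Take 0.9231 servings of Greek yogurt: +12.0 g protein for $1.15 (total $4.95, still need 0.0 g).
Greedy by cheapest-per-g is optimal for a single linear constraint, so the minimum cost is $4.95.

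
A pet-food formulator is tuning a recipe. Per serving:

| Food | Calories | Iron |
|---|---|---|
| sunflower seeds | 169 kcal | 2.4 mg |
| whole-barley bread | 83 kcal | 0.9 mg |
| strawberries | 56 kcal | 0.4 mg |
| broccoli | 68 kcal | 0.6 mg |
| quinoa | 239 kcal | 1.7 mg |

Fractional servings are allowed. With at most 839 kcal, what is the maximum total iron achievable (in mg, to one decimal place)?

11.9 mg

Iron per kcal: sunflower seeds 0.0142, whole-barley bread 0.01084, broccoli 0.008824, strawberries 0.007143, quinoa 0.007113.
With no serving limits, spend the whole calories allowance on sunflower seeds: 839 kcal / 169 kcal × 2.4 mg = 11.9 mg.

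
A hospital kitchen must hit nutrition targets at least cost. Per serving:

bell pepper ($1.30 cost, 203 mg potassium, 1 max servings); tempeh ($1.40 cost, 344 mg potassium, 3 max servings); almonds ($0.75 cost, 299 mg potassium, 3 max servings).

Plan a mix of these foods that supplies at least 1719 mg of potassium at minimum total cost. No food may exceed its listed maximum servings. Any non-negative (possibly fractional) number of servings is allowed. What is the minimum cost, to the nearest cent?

$5.60

Cost per mg of potassium: almonds $0.0025, tempeh $0.0041, bell pepper $0.0064.
Take 3 servings of almonds: +897.0 mg potassium for $2.25 (total $2.25, still need 822.0 mg).
Take 2.39 servings of tempeh: +822.0 mg potassium for $3.35 (total $5.60, still need 0.0 mg).
Greedy by cheapest-per-mg is optimal for a single linear constraint, so the minimum cost is $5.60.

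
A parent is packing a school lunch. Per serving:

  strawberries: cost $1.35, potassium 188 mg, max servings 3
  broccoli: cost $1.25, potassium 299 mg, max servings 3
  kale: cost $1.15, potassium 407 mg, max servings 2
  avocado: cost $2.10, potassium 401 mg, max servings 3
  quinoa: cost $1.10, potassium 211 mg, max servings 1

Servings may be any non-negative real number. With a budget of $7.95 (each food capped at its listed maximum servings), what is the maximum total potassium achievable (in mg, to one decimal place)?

Potassium per dollar: kale 353.9, broccoli 239.2, quinoa 191.8, avocado 191, strawberries 139.3.
Take 2 servings of kale: spends $2.30, +814.0 mg potassium (running total 814.0 mg).
Take 3 servings of broccoli: spends $3.75, +897.0 mg potassium (running total 1711.0 mg).
Take 1 serving of quinoa: spends $1.10, +211.0 mg potassium (running total 1922.0 mg).
Take 0.381 servings of avocado: spends $0.80, +152.8 mg potassium (running total 2074.8 mg).
Filling greedily by potassium-per-dollar is optimal for one linear limit, giving 2074.8 mg.

2074.8 mg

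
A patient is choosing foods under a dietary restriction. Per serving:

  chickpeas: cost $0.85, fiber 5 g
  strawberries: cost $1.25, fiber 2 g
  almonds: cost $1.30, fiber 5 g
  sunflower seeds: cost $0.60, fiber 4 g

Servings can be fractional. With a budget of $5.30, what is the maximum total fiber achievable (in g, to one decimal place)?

Fiber per dollar: sunflower seeds 6.667, chickpeas 5.882, almonds 3.846, strawberries 1.6.
With no serving limits, spend the whole cost allowance on sunflower seeds: $5.30 / $0.60 × 4 g = 35.3 g.

35.3 g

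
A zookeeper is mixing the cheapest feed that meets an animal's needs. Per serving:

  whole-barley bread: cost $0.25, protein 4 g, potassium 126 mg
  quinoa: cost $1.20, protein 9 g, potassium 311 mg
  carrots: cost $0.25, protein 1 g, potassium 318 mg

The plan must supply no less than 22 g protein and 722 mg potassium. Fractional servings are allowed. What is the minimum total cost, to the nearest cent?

Compare the cost at each extreme point of the feasible region.
whole-barley bread only: max(22/4, 722/126) = 5.73 servings → $1.43.
quinoa only: max(22/9, 722/311) = 2.444 servings → $2.93.
carrots only: max(22/1, 722/318) = 22 servings → $5.50.
whole-barley bread + quinoa with both tight: 3.127 servings and 1.055 servings → $2.05.
whole-barley bread + carrots with both tight: 5.475 servings and 0.1012 servings → $1.39.
quinoa + carrots with both targets exact would need a negative amount; discard.
The minimum over all feasible corners is $1.39.

$1.39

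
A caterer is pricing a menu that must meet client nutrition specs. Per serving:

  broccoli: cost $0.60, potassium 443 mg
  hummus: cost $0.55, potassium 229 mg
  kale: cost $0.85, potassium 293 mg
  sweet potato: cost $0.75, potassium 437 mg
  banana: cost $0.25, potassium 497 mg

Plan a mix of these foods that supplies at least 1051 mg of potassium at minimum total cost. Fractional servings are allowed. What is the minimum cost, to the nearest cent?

Cost per mg of potassium: banana $0.0005, broccoli $0.0014, sweet potato $0.0017, hummus $0.0024, kale $0.0029.
With no serving limits, use only banana: 1051 mg / 497 mg = 2.115 servings × $0.25 = $0.53.

$0.53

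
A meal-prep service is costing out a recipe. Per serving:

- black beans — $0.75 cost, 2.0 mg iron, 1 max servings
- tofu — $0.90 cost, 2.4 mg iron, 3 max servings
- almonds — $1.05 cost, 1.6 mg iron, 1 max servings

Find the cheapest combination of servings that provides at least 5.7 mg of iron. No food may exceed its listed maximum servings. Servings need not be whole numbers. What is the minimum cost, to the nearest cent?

$2.14

Cost per mg of iron: black beans $0.3750, tofu $0.3750, almonds $0.6562.
Take 1 serving of black beans: +2.0 mg iron for $0.75 (total $0.75, still need 3.7 mg).
Take 1.542 servings of tofu: +3.7 mg iron for $1.39 (total $2.14, still need 0.0 mg).
Filling from the cheapest source first is optimal under one linear minimum: $2.14.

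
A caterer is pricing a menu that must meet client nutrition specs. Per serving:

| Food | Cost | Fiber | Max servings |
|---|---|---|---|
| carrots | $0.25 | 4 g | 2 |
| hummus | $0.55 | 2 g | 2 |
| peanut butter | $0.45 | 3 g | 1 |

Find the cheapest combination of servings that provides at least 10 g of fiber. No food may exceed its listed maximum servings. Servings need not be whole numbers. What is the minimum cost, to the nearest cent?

Cost per g of fiber: carrots $0.0625, peanut butter $0.1500, hummus $0.2750.
Take 2 servings of carrots: +8.0 g fiber for $0.50 (total $0.50, still need 2.0 g).
Take 0.6667 servings of peanut butter: +2.0 g fiber for $0.30 (total $0.80, still need 0.0 g).
Filling from the cheapest source first is optimal under one linear minimum: $0.80.

$0.80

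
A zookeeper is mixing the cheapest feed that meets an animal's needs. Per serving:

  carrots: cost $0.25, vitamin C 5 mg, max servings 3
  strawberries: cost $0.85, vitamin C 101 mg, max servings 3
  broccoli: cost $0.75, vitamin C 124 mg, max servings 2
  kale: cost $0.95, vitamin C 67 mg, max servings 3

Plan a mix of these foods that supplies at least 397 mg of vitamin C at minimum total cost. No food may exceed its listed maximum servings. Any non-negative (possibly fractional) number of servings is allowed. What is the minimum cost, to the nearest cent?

$2.75

Cost per mg of vitamin C: broccoli $0.0060, strawberries $0.0084, kale $0.0142, carrots $0.0500.
Take 2 servings of broccoli: +248.0 mg vitamin C for $1.50 (total $1.50, still need 149.0 mg).
Take 1.475 servings of strawberries: +149.0 mg vitamin C for $1.25 (total $2.75, still need 0.0 mg).
Filling from the cheapest source first is optimal under one linear minimum: $2.75.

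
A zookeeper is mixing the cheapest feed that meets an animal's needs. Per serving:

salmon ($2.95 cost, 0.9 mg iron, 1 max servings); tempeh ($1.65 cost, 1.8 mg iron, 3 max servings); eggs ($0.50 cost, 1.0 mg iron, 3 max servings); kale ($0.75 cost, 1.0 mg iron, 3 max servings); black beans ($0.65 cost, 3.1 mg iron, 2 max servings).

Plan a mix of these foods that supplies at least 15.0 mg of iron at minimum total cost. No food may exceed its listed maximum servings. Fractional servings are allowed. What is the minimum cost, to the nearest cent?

$7.62

Cost per mg of iron: black beans $0.2097, eggs $0.5000, kale $0.7500, tempeh $0.9167, salmon $3.2778.
Take 2 servings of black beans: +6.2 mg iron for $1.30 (total $1.30, still need 8.8 mg).
Take 3 servings of eggs: +3.0 mg iron for $1.50 (total $2.80, still need 5.8 mg).
Take 3 servings of kale: +3.0 mg iron for $2.25 (total $5.05, still need 2.8 mg).
Take 1.556 servings of tempeh: +2.8 mg iron for $2.57 (total $7.62, still need 0.0 mg).
Filling from the cheapest source first is optimal under one linear minimum: $7.62.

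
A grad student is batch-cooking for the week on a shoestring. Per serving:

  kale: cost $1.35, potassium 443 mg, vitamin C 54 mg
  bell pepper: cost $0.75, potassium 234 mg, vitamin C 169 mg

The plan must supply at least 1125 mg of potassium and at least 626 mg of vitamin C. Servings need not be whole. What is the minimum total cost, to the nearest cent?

With two linear requirements the optimum uses one or two foods; enumerate the corners.
kale only: max(1125/443, 626/54) = 11.59 servings → $15.65.
bell pepper only: max(1125/234, 626/169) = 4.808 servings → $3.61.
kale + bell pepper with both tight: 0.7013 servings and 3.48 servings → $3.56.
The minimum over all feasible corners is $3.56.

$3.56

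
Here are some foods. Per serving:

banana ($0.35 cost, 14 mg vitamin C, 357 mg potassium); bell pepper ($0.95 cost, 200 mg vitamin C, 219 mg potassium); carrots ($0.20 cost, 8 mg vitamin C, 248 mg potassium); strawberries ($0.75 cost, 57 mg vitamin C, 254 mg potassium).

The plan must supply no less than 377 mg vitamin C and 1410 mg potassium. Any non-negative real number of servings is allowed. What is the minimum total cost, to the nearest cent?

banana only: max(377/14, 1410/357) = 26.93 servings → $9.43.
bell pepper only: max(377/200, 1410/219) = 6.438 servings → $6.12.
carrots only: max(377/8, 1410/248) = 47.12 servings → $9.43.
strawberries only: max(377/57, 1410/254) = 6.614 servings → $4.96.
banana + bell pepper with both tight: 2.919 servings and 1.681 servings → $2.62.
banana + carrots with both targets exact would need a negative amount; discard.
banana + strawberries: intersection lies outside the first quadrant.
bell pepper + carrots with both tight: 1.718 servings and 4.168 servings → $2.47.
bell pepper + strawberries with both tight: 0.4016 servings and 5.205 servings → $4.29.
carrots + strawberries with both targets exact would need a negative amount; discard.
Cheapest feasible corner: $2.47.

$2.47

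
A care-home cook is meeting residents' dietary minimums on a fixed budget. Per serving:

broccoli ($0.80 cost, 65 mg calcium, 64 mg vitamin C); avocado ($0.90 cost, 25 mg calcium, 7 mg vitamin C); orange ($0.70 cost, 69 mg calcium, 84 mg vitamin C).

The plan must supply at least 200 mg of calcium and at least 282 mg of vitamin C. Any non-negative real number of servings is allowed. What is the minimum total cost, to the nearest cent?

Check every corner: each single food scaled to meet both minima, and each pair solved so both constraints bind.
broccoli only: max(200/65, 282/64) = 4.406 servings → $3.52.
avocado only: max(200/25, 282/7) = 40.29 servings → $36.26.
orange only: max(200/69, 282/84) = 3.357 servings → $2.35.
broccoli + avocado: the both-tight solution has a negative serving — not a feasible corner.
broccoli + orange: intersection lies outside the first quadrant.
avocado + orange: intersection lies outside the first quadrant.
Cheapest feasible corner: $2.35.

$2.35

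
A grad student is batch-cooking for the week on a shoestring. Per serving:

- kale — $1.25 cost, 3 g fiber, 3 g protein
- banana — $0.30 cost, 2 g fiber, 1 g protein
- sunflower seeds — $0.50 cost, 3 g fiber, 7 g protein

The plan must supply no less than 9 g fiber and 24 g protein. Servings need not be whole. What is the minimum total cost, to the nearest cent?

$1.71

Check every corner: each single food scaled to meet both minima, and each pair solved so both constraints bind.
kale only: max(9/3, 24/3) = 8 servings → $10.00.
banana only: max(9/2, 24/1) = 24 servings → $7.20.
sunflower seeds only: max(9/3, 24/7) = 3.429 servings → $1.71.
kale + banana: intersection lies outside the first quadrant.
kale + sunflower seeds with both targets exact would need a negative amount; discard.
banana + sunflower seeds: the both-tight solution has a negative serving — not a feasible corner.
So the least-cost plan costs $1.71.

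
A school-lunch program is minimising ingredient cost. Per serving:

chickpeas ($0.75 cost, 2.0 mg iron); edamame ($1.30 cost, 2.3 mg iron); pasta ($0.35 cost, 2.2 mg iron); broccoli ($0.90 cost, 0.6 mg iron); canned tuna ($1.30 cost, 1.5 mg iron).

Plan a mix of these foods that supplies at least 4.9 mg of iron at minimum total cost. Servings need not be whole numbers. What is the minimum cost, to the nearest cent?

$0.78

Cost per mg of iron: pasta $0.1591, chickpeas $0.3750, edamame $0.5652, canned tuna $0.8667, broccoli $1.5000.
With no serving limits, use only pasta: 4.9 mg / 2.2 mg = 2.227 servings × $0.35 = $0.78.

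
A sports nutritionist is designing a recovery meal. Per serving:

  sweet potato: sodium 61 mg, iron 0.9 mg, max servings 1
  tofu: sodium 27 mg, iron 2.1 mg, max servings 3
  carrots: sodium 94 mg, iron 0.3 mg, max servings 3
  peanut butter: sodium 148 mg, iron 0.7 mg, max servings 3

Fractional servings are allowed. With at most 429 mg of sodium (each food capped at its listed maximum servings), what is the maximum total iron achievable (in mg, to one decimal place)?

8.6 mg

Iron per mg sodium: tofu 0.07778, sweet potato 0.01475, peanut butter 0.00473, carrots 0.003191.
Take 3 servings of tofu: uses 81 mg sodium, +6.3 mg iron (running total 6.3 mg).
Take 1 serving of sweet potato: uses 61 mg sodium, +0.9 mg iron (running total 7.2 mg).
Take 1.939 servings of peanut butter: uses 287 mg sodium, +1.4 mg iron (running total 8.6 mg).
Filling greedily by iron-per-mg sodium is optimal for one linear limit, giving 8.6 mg.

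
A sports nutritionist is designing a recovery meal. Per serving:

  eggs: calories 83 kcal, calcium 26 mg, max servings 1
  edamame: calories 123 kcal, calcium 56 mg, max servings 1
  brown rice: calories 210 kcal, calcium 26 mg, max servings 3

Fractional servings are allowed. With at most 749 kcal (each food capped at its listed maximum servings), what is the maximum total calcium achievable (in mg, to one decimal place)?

Calcium per kcal: edamame 0.4553, eggs 0.3133, brown rice 0.1238.
Take 1 serving of edamame: uses 123 kcal, +56.0 mg calcium (running total 56.0 mg).
Take 1 serving of eggs: uses 83 kcal, +26.0 mg calcium (running total 82.0 mg).
Take 2.586 servings of brown rice: uses 543 kcal, +67.2 mg calcium (running total 149.2 mg).
Greedy by best ratio exhausts the calories allowance optimally: 149.2 mg.

149.2 mg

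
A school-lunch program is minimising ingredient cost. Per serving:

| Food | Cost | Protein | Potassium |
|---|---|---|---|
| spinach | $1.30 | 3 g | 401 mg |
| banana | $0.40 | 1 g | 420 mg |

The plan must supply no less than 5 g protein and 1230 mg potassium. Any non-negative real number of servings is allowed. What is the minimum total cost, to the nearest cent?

Compare the cost at each extreme point of the feasible region.
spinach only: max(5/3, 1230/401) = 3.067 servings → $3.99.
banana only: max(5/1, 1230/420) = 5 servings → $2.00.
spinach + banana with both tight: 1.013 servings and 1.962 servings → $2.10.
The minimum over all feasible corners is $2.00.

$2.00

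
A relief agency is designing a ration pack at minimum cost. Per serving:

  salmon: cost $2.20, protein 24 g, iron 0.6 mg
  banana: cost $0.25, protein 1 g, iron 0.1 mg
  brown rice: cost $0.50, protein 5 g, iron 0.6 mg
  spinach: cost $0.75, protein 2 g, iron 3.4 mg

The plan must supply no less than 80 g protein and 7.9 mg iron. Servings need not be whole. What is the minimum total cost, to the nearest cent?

Compare the cost at each extreme point of the feasible region.
salmon only: max(80/24, 7.9/0.6) = 13.17 servings → $28.97.
banana only: max(80/1, 7.9/0.1) = 80 servings → $20.00.
brown rice only: max(80/5, 7.9/0.6) = 16 servings → $8.00.
spinach only: max(80/2, 7.9/3.4) = 40 servings → $30.00.
salmon + banana with both tight: 0.05556 servings and 78.67 servings → $19.79.
salmon + brown rice with both tight: 0.7456 servings and 12.42 servings → $7.85.
salmon + spinach with both tight: 3.187 servings and 1.761 servings → $8.33.
banana + brown rice with both targets exact would need a negative amount; discard.
banana + spinach: the both-tight solution has a negative serving — not a feasible corner.
brown rice + spinach: intersection lies outside the first quadrant.
So the least-cost plan costs $7.85.

$7.85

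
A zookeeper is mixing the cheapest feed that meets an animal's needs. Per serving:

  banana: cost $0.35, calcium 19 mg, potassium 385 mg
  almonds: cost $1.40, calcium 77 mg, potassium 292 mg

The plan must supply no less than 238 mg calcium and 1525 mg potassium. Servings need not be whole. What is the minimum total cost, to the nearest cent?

$4.34

An LP optimum is at a vertex; with two nutrient constraints at most two foods are used. Check each candidate.
banana only: max(238/19, 1525/385) = 12.53 servings → $4.38.
almonds only: max(238/77, 1525/292) = 5.223 servings → $7.31.
banana + almonds with both tight: 1.989 servings and 2.6 servings → $4.34.
Cheapest feasible corner: $4.34.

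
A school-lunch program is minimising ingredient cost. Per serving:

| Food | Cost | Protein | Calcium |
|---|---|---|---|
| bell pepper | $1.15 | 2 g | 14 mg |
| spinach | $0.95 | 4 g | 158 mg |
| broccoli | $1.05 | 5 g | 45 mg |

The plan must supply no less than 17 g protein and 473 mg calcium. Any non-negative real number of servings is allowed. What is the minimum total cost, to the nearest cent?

At the optimum either one food covers both requirements or two foods hit both targets exactly; no other combination can be cheaper.
bell pepper only: max(17/2, 473/14) = 33.79 servings → $38.85.
spinach only: max(17/4, 473/158) = 4.25 servings → $4.04.
broccoli only: max(17/5, 473/45) = 10.51 servings → $11.04.
bell pepper + spinach with both tight: 3.054 servings and 2.723 servings → $6.10.
bell pepper + broccoli with both targets exact would need a negative amount; discard.
spinach + broccoli with both tight: 2.623 servings and 1.302 servings → $3.86.
So the least-cost plan costs $3.86.

$3.86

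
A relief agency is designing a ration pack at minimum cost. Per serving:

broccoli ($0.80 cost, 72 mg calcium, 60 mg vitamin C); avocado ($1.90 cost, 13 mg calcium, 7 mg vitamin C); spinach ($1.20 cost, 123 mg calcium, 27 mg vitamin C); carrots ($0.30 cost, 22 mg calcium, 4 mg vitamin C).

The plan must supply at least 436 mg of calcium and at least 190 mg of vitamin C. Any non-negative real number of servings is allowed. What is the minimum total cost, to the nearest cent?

With two linear requirements the optimum uses one or two foods; enumerate the corners.
broccoli only: max(436/72, 190/60) = 6.056 servings → $4.84.
avocado only: max(436/13, 190/7) = 33.54 servings → $63.72.
spinach only: max(436/123, 190/27) = 7.037 servings → $8.44.
carrots only: max(436/22, 190/4) = 47.5 servings → $14.25.
broccoli + avocado: intersection lies outside the first quadrant.
broccoli + spinach with both tight: 2.134 servings and 2.296 servings → $4.46.
broccoli + carrots with both tight: 2.36 servings and 12.09 servings → $5.52.
avocado + spinach with both tight: 22.74 servings and 1.141 servings → $44.58.
avocado + carrots with both tight: 23.88 servings and 5.706 servings → $47.09.
spinach + carrots with both targets exact would need a negative amount; discard.
The minimum over all feasible corners is $4.46.

$4.46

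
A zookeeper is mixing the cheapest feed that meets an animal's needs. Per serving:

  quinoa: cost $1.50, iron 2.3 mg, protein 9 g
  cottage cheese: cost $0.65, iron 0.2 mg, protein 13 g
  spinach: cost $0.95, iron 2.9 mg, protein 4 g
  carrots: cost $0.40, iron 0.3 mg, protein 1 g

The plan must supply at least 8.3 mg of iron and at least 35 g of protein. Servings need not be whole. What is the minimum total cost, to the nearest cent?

$3.80

A basic optimal solution has at most two foods positive. Try each food alone and each pair with both targets met exactly.
quinoa only: max(8.3/2.3, 35/9) = 3.889 servings → $5.83.
cottage cheese only: max(8.3/0.2, 35/13) = 41.5 servings → $26.98.
spinach only: max(8.3/2.9, 35/4) = 8.75 servings → $8.31.
carrots only: max(8.3/0.3, 35/1) = 35 servings → $14.00.
quinoa + cottage cheese with both tight: 3.591 servings and 0.2064 servings → $5.52.
quinoa + spinach: the both-tight solution has a negative serving — not a feasible corner.
quinoa + carrots: the both-tight solution has a negative serving — not a feasible corner.
cottage cheese + spinach with both tight: 1.851 servings and 2.734 servings → $3.80.
cottage cheese + carrots with both tight: 0.5946 servings and 27.27 servings → $11.29.
spinach + carrots with both targets exact would need a negative amount; discard.
The minimum over all feasible corners is $3.80.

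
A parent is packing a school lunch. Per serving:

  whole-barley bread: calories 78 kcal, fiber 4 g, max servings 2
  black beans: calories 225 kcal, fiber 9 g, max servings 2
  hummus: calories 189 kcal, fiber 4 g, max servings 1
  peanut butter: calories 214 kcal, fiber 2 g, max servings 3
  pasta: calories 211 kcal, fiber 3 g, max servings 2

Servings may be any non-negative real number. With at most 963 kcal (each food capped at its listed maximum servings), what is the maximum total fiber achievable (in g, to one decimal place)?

32.4 g

Fiber per kcal: whole-barley bread 0.05128, black beans 0.04, hummus 0.02116, pasta 0.01422, peanut butter 0.009346.
Take 2 servings of whole-barley bread: uses 156 kcal, +8.0 g fiber (running total 8.0 g).
Take 2 servings of black beans: uses 450 kcal, +18.0 g fiber (running total 26.0 g).
Take 1 serving of hummus: uses 189 kcal, +4.0 g fiber (running total 30.0 g).
Take 0.7962 servings of pasta: uses 168 kcal, +2.4 g fiber (running total 32.4 g).
Greedy by best ratio exhausts the calories allowance optimally: 32.4 g.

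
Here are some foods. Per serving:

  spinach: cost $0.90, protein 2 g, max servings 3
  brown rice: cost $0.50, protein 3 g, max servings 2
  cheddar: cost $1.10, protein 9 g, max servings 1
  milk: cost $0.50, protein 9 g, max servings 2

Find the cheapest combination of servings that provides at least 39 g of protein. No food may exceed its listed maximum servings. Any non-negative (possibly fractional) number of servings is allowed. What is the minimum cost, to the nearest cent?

$5.80

Cost per g of protein: milk $0.0556, cheddar $0.1222, brown rice $0.1667, spinach $0.4500.
Take 2 servings of milk: +18.0 g protein for $1.00 (total $1.00, still need 21.0 g).
Take 1 serving of cheddar: +9.0 g protein for $1.10 (total $2.10, still need 12.0 g).
Take 2 servings of brown rice: +6.0 g protein for $1.00 (total $3.10, still need 6.0 g).
Take 3 servings of spinach: +6.0 g protein for $2.70 (total $5.80, still need 0.0 g).
Greedy by cheapest-per-g is optimal for a single linear constraint, so the minimum cost is $5.80.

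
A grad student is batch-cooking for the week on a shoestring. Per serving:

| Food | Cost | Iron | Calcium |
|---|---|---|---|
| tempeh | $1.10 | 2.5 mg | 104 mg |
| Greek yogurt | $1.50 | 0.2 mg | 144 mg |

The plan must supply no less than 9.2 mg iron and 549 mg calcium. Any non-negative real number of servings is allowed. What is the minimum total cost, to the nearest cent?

$5.78

An LP optimum is at a vertex; with two nutrient constraints at most two foods are used. Check each candidate.
tempeh only: max(9.2/2.5, 549/104) = 5.279 servings → $5.81.
Greek yogurt only: max(9.2/0.2, 549/144) = 46 servings → $69.00.
tempeh + Greek yogurt with both tight: 3.582 servings and 1.226 servings → $5.78.
So the least-cost plan costs $5.78.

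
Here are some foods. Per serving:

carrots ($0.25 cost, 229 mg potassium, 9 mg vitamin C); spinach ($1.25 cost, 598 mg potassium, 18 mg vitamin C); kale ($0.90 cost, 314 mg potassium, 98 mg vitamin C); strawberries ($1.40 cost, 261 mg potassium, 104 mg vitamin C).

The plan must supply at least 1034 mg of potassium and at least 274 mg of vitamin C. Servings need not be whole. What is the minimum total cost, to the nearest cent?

$2.65

Minimising a linear cost over {potassium ≥ 1034, vitamin C ≥ 274, servings ≥ 0} — the optimum is at a vertex, using one or two foods.
carrots only: max(1034/229, 274/9) = 30.44 servings → $7.61.
spinach only: max(1034/598, 274/18) = 15.22 servings → $19.03.
kale only: max(1034/314, 274/98) = 3.293 servings → $2.96.
strawberries only: max(1034/261, 274/104) = 3.962 servings → $5.55.
carrots + spinach with both targets exact would need a negative amount; discard.
carrots + kale with both tight: 0.7798 servings and 2.724 servings → $2.65.
carrots + strawberries with both tight: 1.678 servings and 2.489 servings → $3.90.
spinach + kale with both tight: 0.2889 servings and 2.743 servings → $2.83.
spinach + strawberries with both tight: 0.6265 servings and 2.526 servings → $4.32.
kale + strawberries: the both-tight solution has a negative serving — not a feasible corner.
The minimum over all feasible corners is $2.65.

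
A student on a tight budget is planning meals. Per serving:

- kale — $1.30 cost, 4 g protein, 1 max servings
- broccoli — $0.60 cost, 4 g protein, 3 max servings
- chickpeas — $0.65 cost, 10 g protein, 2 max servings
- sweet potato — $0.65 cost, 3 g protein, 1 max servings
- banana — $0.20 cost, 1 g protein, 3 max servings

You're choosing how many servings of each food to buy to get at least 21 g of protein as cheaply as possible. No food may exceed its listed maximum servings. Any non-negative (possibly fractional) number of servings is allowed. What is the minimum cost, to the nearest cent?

Cost per g of protein: chickpeas $0.0650, broccoli $0.1500, banana $0.2000, sweet potato $0.2167, kale $0.3250.
Take 2 servings of chickpeas: +20.0 g protein for $1.30 (total $1.30, still need 1.0 g).
Take 0.25 servings of broccoli: +1.0 g protein for $0.15 (total $1.45, still need 0.0 g).
Filling from the cheapest source first is optimal under one linear minimum: $1.45.

$1.45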